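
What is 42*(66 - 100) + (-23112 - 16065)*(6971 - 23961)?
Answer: 665615802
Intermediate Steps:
42*(66 - 100) + (-23112 - 16065)*(6971 - 23961) = 42*(-34) - 39177*(-16990) = -1428 + 665617230 = 665615802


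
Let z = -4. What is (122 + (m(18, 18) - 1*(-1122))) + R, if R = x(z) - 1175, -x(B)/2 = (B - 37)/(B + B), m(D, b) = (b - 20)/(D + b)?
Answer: 2113/36 ≈ 58.694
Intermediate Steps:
m(D, b) = (-20 + b)/(D + b)
x(B) = -(-37 + B)/B (x(B) = -2*(B - 37)/(B + B) = -2*(-37 + B)/(2*B) = -2*(-37 + B)*1/(2*B) = -(-37 + B)/B)
R = -4741/4 (R = (37 - 1*(-4))/(-4) - 1175 = -(37 + 4)/4 - 1175 = -¼*41 - 1175 = -41/4 - 1175 = -4741/4 ≈ -1185.3)
(122 + (m(18, 18) - 1*(-1122))) + R = (122 + ((-20 + 18)/(18 + 18) - 1*(-1122))) - 4741/4 = (122 + (-2/36 + 1122)) - 4741/4 = (122 + ((1/36)*(-2) + 1122)) - 4741/4 = (122 + (-1/18 + 1122)) - 4741/4 = (122 + 20195/18) - 4741/4 = 22391/18 - 4741/4 = 2113/36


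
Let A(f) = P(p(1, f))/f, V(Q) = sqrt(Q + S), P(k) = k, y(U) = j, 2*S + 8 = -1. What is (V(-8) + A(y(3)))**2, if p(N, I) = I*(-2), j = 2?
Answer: (4 - 5*I*sqrt(2))**2/4 ≈ -8.5 - 14.142*I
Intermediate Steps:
S = -9/2 (S = -4 + (1/2)*(-1) = -4 - 1/2 = -9/2 ≈ -4.5000)
y(U) = 2
p(N, I) = -2*I
V(Q) = sqrt(-9/2 + Q) (V(Q) = sqrt(Q - 9/2) = sqrt(-9/2 + Q))
A(f) = -2 (A(f) = (-2*f)/f = -2)
(V(-8) + A(y(3)))**2 = (sqrt(-18 + 4*(-8))/2 - 2)**2 = (sqrt(-18 - 32)/2 - 2)**2 = (sqrt(-50)/2 - 2)**2 = ((5*I*sqrt(2))/2 - 2)**2 = (5*I*sqrt(2)/2 - 2)**2 = (-2 + 5*I*sqrt(2)/2)**2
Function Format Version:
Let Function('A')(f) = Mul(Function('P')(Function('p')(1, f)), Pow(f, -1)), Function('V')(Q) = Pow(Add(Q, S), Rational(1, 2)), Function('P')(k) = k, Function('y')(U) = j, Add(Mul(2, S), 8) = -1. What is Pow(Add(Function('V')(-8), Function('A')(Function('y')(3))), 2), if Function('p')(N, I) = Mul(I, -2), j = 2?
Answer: Mul(Rational(1, 4), Pow(Add(4, Mul(-5, I, Pow(2, Rational(1, 2)))), 2)) ≈ Add(-8.5000, Mul(-14.142, I))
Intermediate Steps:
S = Rational(-9, 2) (S = Add(-4, Mul(Rational(1, 2), -1)) = Add(-4, Rational(-1, 2)) = Rational(-9, 2) ≈ -4.5000)
Function('y')(U) = 2
Function('p')(N, I) = Mul(-2, I)
Function('V')(Q) = Pow(Add(Rational(-9, 2), Q), Rational(1, 2)) (Function('V')(Q) = Pow(Add(Q, Rational(-9, 2)), Rational(1, 2)) = Pow(Add(Rational(-9, 2), Q), Rational(1, 2)))
Function('A')(f) = -2 (Function('A')(f) = Mul(Mul(-2, f), Pow(f, -1)) = -2)
Pow(Add(Function('V')(-8), Function('A')(Function('y')(3))), 2) = Pow(Add(Mul(Rational(1, 2), Pow(Add(-18, Mul(4, -8)), Rational(1, 2))), -2), 2) = Pow(Add(Mul(Rational(1, 2), Pow(Add(-18, -32), Rational(1, 2))), -2), 2) = Pow(Add(Mul(Rational(1, 2), Pow(-50, Rational(1, 2))), -2), 2) = Pow(Add(Mul(Rational(1, 2), Mul(5, I, Pow(2, Rational(1, 2)))), -2), 2) = Pow(Add(Mul(Rational(5, 2), I, Pow(2, Rational(1, 2))), -2), 2) = Pow(Add(-2, Mul(Rational(5, 2), I, Pow(2, Rational(1, 2)))), 2)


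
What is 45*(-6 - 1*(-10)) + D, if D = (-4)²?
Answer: 196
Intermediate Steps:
D = 16
45*(-6 - 1*(-10)) + D = 45*(-6 - 1*(-10)) + 16 = 45*(-6 + 10) + 16 = 45*4 + 16 = 180 + 16 = 196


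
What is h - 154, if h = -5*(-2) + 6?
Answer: -138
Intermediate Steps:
h = 16 (h = 10 + 6 = 16)
h - 154 = 16 - 154 = -138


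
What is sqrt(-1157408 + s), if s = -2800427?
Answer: I*sqrt(3957835) ≈ 1989.4*I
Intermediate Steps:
sqrt(-1157408 + s) = sqrt(-1157408 - 2800427) = sqrt(-3957835) = I*sqrt(3957835)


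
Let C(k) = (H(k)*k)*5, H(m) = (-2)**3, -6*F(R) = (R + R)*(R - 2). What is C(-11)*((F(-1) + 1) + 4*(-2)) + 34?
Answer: -3486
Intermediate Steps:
F(R) = -R*(-2 + R)/3 (F(R) = -(R + R)*(R - 2)/6 = -2*R*(-2 + R)/6 = -R*(-2 + R)/3)
H(m) = -8
C(k) = -40*k (C(k) = -8*k*5 = -40*k)
C(-11)*((F(-1) + 1) + 4*(-2)) + 34 = (-40*(-11))*(((1/3)*(-1)*(2 - 1*(-1)) + 1) + 4*(-2)) + 34 = 440*(((1/3)*(-1)*(2 + 1) + 1) - 8) + 34 = 440*(((1/3)*(-1)*3 + 1) - 8) + 34 = 440*((-1 + 1) - 8) + 34 = 440*(0 - 8) + 34 = 440*(-8) + 34 = -3520 + 34 = -3486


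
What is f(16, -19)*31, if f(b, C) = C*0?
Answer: 0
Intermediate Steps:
f(b, C) = 0
f(16, -19)*31 = 0*31 = 0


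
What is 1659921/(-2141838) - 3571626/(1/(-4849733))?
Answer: 12366567430408362361/713946 ≈ 1.7321e+13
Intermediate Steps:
1659921/(-2141838) - 3571626/(1/(-4849733)) = 1659921*(-1/2141838) - 3571626/(-1/4849733) = -553307/713946 - 3571626*(-4849733) = -553307/713946 + 17321432475858 = 12366567430408362361/713946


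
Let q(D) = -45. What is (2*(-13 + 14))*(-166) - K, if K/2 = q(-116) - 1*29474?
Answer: 58706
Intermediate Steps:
K = -59038 (K = 2*(-45 - 1*29474) = 2*(-45 - 29474) = 2*(-29519) = -59038)
(2*(-13 + 14))*(-166) - K = (2*(-13 + 14))*(-166) - 1*(-59038) = (2*1)*(-166) + 59038 = 2*(-166) + 59038 = -332 + 59038 = 58706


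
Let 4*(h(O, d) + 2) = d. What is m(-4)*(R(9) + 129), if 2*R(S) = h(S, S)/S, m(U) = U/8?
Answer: -9289/144 ≈ -64.507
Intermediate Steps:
m(U) = U/8 (m(U) = U*(1/8) = U/8)
h(O, d) = -2 + d/4
R(S) = (-2 + S/4)/(2*S) (R(S) = ((-2 + S/4)/S)/2 = (-2 + S/4)/(2*S))
m(-4)*(R(9) + 129) = ((1/8)*(-4))*((1/8)*(-8 + 9)/9 + 129) = -((1/8)*(1/9)*1 + 129)/2 = -(1/72 + 129)/2 = -1/2*9289/72 = -9289/144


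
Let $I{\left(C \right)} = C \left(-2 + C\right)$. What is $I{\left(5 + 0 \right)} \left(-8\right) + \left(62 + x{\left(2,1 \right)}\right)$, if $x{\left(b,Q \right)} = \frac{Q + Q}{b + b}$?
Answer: $- \frac{115}{2} \approx -57.5$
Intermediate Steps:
$x{\left(b,Q \right)} = \frac{Q}{b}$ ($x{\left(b,Q \right)} = \frac{2 Q}{2 b} = 2 Q \frac{1}{2 b} = \frac{Q}{b}$)
$I{\left(5 + 0 \right)} \left(-8\right) + \left(62 + x{\left(2,1 \right)}\right) = \left(5 + 0\right) \left(-2 + \left(5 + 0\right)\right) \left(-8\right) + \left(62 + 1 \cdot \frac{1}{2}\right) = 5 \left(-2 + 5\right) \left(-8\right) + \left(62 + 1 \cdot \frac{1}{2}\right) = 5 \cdot 3 \left(-8\right) + \left(62 + \frac{1}{2}\right) = 15 \left(-8\right) + \frac{125}{2} = -120 + \frac{125}{2} = - \frac{115}{2}$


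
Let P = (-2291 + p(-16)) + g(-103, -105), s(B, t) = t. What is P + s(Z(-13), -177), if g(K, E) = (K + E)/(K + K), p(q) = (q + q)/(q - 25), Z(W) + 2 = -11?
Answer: -10414804/4223 ≈ -2466.2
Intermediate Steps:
Z(W) = -13 (Z(W) = -2 - 11 = -13)
p(q) = 2*q/(-25 + q) (p(q) = (2*q)/(-25 + q) = 2*q/(-25 + q))
g(K, E) = (E + K)/(2*K) (g(K, E) = (E + K)/((2*K)) = (E + K)*(1/(2*K)) = (E + K)/(2*K))
P = -9667333/4223 (P = (-2291 + 2*(-16)/(-25 - 16)) + (½)*(-105 - 103)/(-103) = (-2291 + 2*(-16)/(-41)) + (½)*(-1/103)*(-208) = (-2291 + 2*(-16)*(-1/41)) + 104/103 = (-2291 + 32/41) + 104/103 = -93899/41 + 104/103 = -9667333/4223 ≈ -2289.2)
P + s(Z(-13), -177) = -9667333/4223 - 177 = -10414804/4223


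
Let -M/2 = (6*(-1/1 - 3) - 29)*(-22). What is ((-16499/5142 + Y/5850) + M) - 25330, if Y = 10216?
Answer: -138689385313/5013450 ≈ -27663.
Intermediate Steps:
M = -2332 (M = -2*(6*(-1/1 - 3) - 29)*(-22) = -2*(6*(-1*1 - 3) - 29)*(-22) = -2*(6*(-1 - 3) - 29)*(-22) = -2*(6*(-4) - 29)*(-22) = -2*(-24 - 29)*(-22) = -(-106)*(-22) = -2*1166 = -2332)
((-16499/5142 + Y/5850) + M) - 25330 = ((-16499/5142 + 10216/5850) - 2332) - 25330 = ((-16499*1/5142 + 10216*(1/5850)) - 2332) - 25330 = ((-16499/5142 + 5108/2925) - 2332) - 25330 = (-7331413/5013450 - 2332) - 25330 = -11698696813/5013450 - 25330 = -138689385313/5013450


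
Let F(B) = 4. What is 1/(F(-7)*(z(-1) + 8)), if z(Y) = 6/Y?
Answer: ⅛ ≈ 0.12500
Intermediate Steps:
1/(F(-7)*(z(-1) + 8)) = 1/(4*(6/(-1) + 8)) = 1/(4*(6*(-1) + 8)) = 1/(4*(-6 + 8)) = 1/(4*2) = 1/8 = ⅛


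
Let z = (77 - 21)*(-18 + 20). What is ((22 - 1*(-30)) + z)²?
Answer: 26896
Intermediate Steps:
z = 112 (z = 56*2 = 112)
((22 - 1*(-30)) + z)² = ((22 - 1*(-30)) + 112)² = ((22 + 30) + 112)² = (52 + 112)² = 164² = 26896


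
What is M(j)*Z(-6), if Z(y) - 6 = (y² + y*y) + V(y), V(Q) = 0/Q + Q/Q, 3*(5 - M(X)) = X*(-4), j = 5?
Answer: 2765/3 ≈ 921.67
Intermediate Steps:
M(X) = 5 + 4*X/3 (M(X) = 5 - X*(-4)/3 = 5 - (-4)*X/3 = 5 + 4*X/3)
V(Q) = 1 (V(Q) = 0 + 1 = 1)
Z(y) = 7 + 2*y² (Z(y) = 6 + ((y² + y*y) + 1) = 6 + ((y² + y²) + 1) = 6 + (2*y² + 1) = 6 + (1 + 2*y²) = 7 + 2*y²)
M(j)*Z(-6) = (5 + (4/3)*5)*(7 + 2*(-6)²) = (5 + 20/3)*(7 + 2*36) = 35*(7 + 72)/3 = (35/3)*79 = 2765/3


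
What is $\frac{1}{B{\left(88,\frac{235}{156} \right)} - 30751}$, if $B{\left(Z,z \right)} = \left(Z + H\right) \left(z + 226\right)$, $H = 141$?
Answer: $\frac{156}{3330283} \approx 4.6843 \cdot 10^{-5}$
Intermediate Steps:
$B{\left(Z,z \right)} = \left(141 + Z\right) \left(226 + z\right)$ ($B{\left(Z,z \right)} = \left(Z + 141\right) \left(z + 226\right) = \left(141 + Z\right) \left(226 + z\right)$)
$\frac{1}{B{\left(88,\frac{235}{156} \right)} - 30751} = \frac{1}{\left(31866 + 141 \cdot \frac{235}{156} + 226 \cdot 88 + 88 \cdot \frac{235}{156}\right) - 30751} = \frac{1}{\left(31866 + 141 \cdot 235 \cdot \frac{1}{156} + 19888 + 88 \cdot 235 \cdot \frac{1}{156}\right) - 30751} = \frac{1}{\left(31866 + 141 \cdot \frac{235}{156} + 19888 + 88 \cdot \frac{235}{156}\right) - 30751} = \frac{1}{\left(31866 + \frac{11045}{52} + 19888 + \frac{5170}{39}\right) - 30751} = \frac{1}{\frac{8127439}{156} - 30751} = \frac{1}{\frac{3330283}{156}} = \frac{156}{3330283}$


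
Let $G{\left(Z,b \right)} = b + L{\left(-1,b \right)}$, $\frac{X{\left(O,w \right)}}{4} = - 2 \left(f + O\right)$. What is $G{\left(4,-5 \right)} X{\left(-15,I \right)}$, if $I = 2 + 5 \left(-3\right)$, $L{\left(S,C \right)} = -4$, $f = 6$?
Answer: $-648$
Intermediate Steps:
$I = -13$ ($I = 2 - 15 = -13$)
$X{\left(O,w \right)} = -48 - 8 O$ ($X{\left(O,w \right)} = 4 \left(- 2 \left(6 + O\right)\right) = 4 \left(-12 - 2 O\right) = -48 - 8 O$)
$G{\left(Z,b \right)} = -4 + b$ ($G{\left(Z,b \right)} = b - 4 = -4 + b$)
$G{\left(4,-5 \right)} X{\left(-15,I \right)} = \left(-4 - 5\right) \left(-48 - -120\right) = - 9 \left(-48 + 120\right) = \left(-9\right) 72 = -648$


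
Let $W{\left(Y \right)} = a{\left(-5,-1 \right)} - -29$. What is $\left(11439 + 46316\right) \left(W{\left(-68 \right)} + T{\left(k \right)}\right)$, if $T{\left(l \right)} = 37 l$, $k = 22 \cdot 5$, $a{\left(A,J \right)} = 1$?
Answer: $236795500$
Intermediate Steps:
$k = 110$
$W{\left(Y \right)} = 30$ ($W{\left(Y \right)} = 1 - -29 = 1 + 29 = 30$)
$\left(11439 + 46316\right) \left(W{\left(-68 \right)} + T{\left(k \right)}\right) = \left(11439 + 46316\right) \left(30 + 37 \cdot 110\right) = 57755 \left(30 + 4070\right) = 57755 \cdot 4100 = 236795500$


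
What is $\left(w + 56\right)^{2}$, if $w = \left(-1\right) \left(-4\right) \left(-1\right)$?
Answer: $2704$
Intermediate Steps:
$w = -4$ ($w = 4 \left(-1\right) = -4$)
$\left(w + 56\right)^{2} = \left(-4 + 56\right)^{2} = 52^{2} = 2704$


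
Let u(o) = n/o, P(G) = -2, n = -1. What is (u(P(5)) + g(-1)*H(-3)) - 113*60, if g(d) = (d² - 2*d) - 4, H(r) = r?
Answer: -13553/2 ≈ -6776.5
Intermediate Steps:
g(d) = -4 + d² - 2*d
u(o) = -1/o
(u(P(5)) + g(-1)*H(-3)) - 113*60 = (-1/(-2) + (-4 + (-1)² - 2*(-1))*(-3)) - 113*60 = (-1*(-½) + (-4 + 1 + 2)*(-3)) - 6780 = (½ - 1*(-3)) - 6780 = (½ + 3) - 6780 = 7/2 - 6780 = -13553/2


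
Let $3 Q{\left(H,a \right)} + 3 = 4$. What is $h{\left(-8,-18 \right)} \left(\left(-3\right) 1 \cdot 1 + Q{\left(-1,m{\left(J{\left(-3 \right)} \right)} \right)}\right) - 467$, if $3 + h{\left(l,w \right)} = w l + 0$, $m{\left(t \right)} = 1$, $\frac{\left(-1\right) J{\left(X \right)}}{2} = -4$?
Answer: $-843$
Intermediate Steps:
$J{\left(X \right)} = 8$ ($J{\left(X \right)} = \left(-2\right) \left(-4\right) = 8$)
$Q{\left(H,a \right)} = \frac{1}{3}$ ($Q{\left(H,a \right)} = -1 + \frac{1}{3} \cdot 4 = -1 + \frac{4}{3} = \frac{1}{3}$)
$h{\left(l,w \right)} = -3 + l w$ ($h{\left(l,w \right)} = -3 + \left(w l + 0\right) = -3 + \left(l w + 0\right) = -3 + l w$)
$h{\left(-8,-18 \right)} \left(\left(-3\right) 1 \cdot 1 + Q{\left(-1,m{\left(J{\left(-3 \right)} \right)} \right)}\right) - 467 = \left(-3 - -144\right) \left(\left(-3\right) 1 \cdot 1 + \frac{1}{3}\right) - 467 = \left(-3 + 144\right) \left(\left(-3\right) 1 + \frac{1}{3}\right) - 467 = 141 \left(-3 + \frac{1}{3}\right) - 467 = 141 \left(- \frac{8}{3}\right) - 467 = -376 - 467 = -843$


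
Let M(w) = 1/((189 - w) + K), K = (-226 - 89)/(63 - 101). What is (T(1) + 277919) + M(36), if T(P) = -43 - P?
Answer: 1703095913/6129 ≈ 2.7788e+5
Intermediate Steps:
K = 315/38 (K = -315/(-38) = -315*(-1/38) = 315/38 ≈ 8.2895)
M(w) = 1/(7497/38 - w) (M(w) = 1/((189 - w) + 315/38) = 1/(7497/38 - w))
(T(1) + 277919) + M(36) = ((-43 - 1*1) + 277919) + 38/(7497 - 38*36) = ((-43 - 1) + 277919) + 38/(7497 - 1368) = (-44 + 277919) + 38/6129 = 277875 + 38*(1/6129) = 277875 + 38/6129 = 1703095913/6129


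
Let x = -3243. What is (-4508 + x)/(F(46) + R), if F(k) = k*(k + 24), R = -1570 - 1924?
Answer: 7751/274 ≈ 28.288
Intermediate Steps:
R = -3494
F(k) = k*(24 + k)
(-4508 + x)/(F(46) + R) = (-4508 - 3243)/(46*(24 + 46) - 3494) = -7751/(46*70 - 3494) = -7751/(3220 - 3494) = -7751/(-274) = -7751*(-1/274) = 7751/274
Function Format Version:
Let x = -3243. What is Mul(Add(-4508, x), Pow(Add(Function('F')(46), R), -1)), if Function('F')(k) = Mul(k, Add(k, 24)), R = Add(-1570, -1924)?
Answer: Rational(7751, 274) ≈ 28.288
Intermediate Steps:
R = -3494
Function('F')(k) = Mul(k, Add(24, k))
Mul(Add(-4508, x), Pow(Add(Function('F')(46), R), -1)) = Mul(Add(-4508, -3243), Pow(Add(Mul(46, Add(24, 46)), -3494), -1)) = Mul(-7751, Pow(Add(Mul(46, 70), -3494), -1)) = Mul(-7751, Pow(Add(3220, -3494), -1)) = Mul(-7751, Pow(-274, -1)) = Mul(-7751, Rational(-1, 274)) = Rational(7751, 274)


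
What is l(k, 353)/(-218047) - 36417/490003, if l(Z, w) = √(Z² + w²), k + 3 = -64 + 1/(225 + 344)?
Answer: -36417/490003 - √41796821333/124068743 ≈ -0.075968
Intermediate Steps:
k = -38122/569 (k = -3 + (-64 + 1/(225 + 344)) = -3 + (-64 + 1/569) = -3 - 36415/569 = -38122/569 ≈ -66.998)
l(k, 353)/(-218047) - 36417/490003 = √((-38122/569)² + 353²)/(-218047) - 36417/490003 = √(1453286884/323761 + 124609)*(-1/218047) - 36417*1/490003 = √(41796821333/323761)*(-1/218047) - 36417/490003 = (√41796821333/569)*(-1/218047) - 36417/490003 = -√41796821333/124068743 - 36417/490003 = -36417/490003 - √41796821333/124068743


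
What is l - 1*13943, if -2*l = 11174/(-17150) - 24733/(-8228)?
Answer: -1967665634239/141110200 ≈ -13944.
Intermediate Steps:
l = -166115639/141110200 (l = -(11174/(-17150) - 24733/(-8228))/2 = -(11174*(-1/17150) - 24733*(-1/8228))/2 = -(-5587/8575 + 24733/8228)/2 = -1/2*166115639/70555100 = -166115639/141110200 ≈ -1.1772)
l - 1*13943 = -166115639/141110200 - 1*13943 = -166115639/141110200 - 13943 = -1967665634239/141110200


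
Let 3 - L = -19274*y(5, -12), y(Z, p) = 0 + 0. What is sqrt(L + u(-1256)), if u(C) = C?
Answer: I*sqrt(1253) ≈ 35.398*I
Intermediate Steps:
y(Z, p) = 0
L = 3 (L = 3 - (-19274)*0 = 3 - 1*0 = 3 + 0 = 3)
sqrt(L + u(-1256)) = sqrt(3 - 1256) = sqrt(-1253) = I*sqrt(1253)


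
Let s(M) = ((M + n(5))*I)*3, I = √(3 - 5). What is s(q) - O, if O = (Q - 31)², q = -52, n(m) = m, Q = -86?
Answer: -13689 - 141*I*√2 ≈ -13689.0 - 199.4*I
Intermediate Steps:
I = I*√2 (I = √(-2) = I*√2 ≈ 1.4142*I)
O = 13689 (O = (-86 - 31)² = (-117)² = 13689)
s(M) = 3*I*√2*(5 + M) (s(M) = ((M + 5)*(I*√2))*3 = ((5 + M)*(I*√2))*3 = (I*√2*(5 + M))*3 = 3*I*√2*(5 + M))
s(q) - O = 3*I*√2*(5 - 52) - 1*13689 = 3*I*√2*(-47) - 13689 = -141*I*√2 - 13689 = -13689 - 141*I*√2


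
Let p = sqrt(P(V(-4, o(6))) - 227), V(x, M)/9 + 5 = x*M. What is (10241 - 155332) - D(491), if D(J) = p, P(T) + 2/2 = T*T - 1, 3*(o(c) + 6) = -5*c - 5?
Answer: -145091 - 2*sqrt(87263) ≈ -1.4568e+5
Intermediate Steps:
o(c) = -23/3 - 5*c/3 (o(c) = -6 + (-5*c - 5)/3 = -6 + (-5 - 5*c)/3 = -6 + (-5/3 - 5*c/3) = -23/3 - 5*c/3)
V(x, M) = -45 + 9*M*x (V(x, M) = -45 + 9*(x*M) = -45 + 9*(M*x) = -45 + 9*M*x)
P(T) = -2 + T**2 (P(T) = -1 + (T*T - 1) = -1 + (T**2 - 1) = -1 + (-1 + T**2) = -2 + T**2)
p = 2*sqrt(87263) (p = sqrt((-2 + (-45 + 9*(-23/3 - 5/3*6)*(-4))**2) - 227) = sqrt((-2 + (-45 + 9*(-23/3 - 10)*(-4))**2) - 227) = sqrt((-2 + (-45 + 9*(-53/3)*(-4))**2) - 227) = sqrt((-2 + (-45 + 636)**2) - 227) = sqrt((-2 + 591**2) - 227) = sqrt((-2 + 349281) - 227) = sqrt(349279 - 227) = sqrt(349052) = 2*sqrt(87263) ≈ 590.81)
D(J) = 2*sqrt(87263)
(10241 - 155332) - D(491) = (10241 - 155332) - 2*sqrt(87263) = -145091 - 2*sqrt(87263)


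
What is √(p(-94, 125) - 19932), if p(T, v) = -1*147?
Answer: 3*I*√2231 ≈ 141.7*I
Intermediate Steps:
p(T, v) = -147
√(p(-94, 125) - 19932) = √(-147 - 19932) = √(-20079) = 3*I*√2231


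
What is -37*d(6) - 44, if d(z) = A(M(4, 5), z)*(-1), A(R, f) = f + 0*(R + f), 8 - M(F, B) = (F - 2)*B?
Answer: 178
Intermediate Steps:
M(F, B) = 8 - B*(-2 + F) (M(F, B) = 8 - (F - 2)*B = 8 - (-2 + F)*B = 8 - B*(-2 + F))
A(R, f) = f (A(R, f) = f + 0 = f)
d(z) = -z (d(z) = z*(-1) = -z)
-37*d(6) - 44 = -(-37)*6 - 44 = -37*(-6) - 44 = 222 - 44 = 178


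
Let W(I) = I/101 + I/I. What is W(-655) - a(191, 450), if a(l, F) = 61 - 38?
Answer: -2877/101 ≈ -28.485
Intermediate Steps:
a(l, F) = 23
W(I) = 1 + I/101 (W(I) = I*(1/101) + 1 = I/101 + 1 = 1 + I/101)
W(-655) - a(191, 450) = (1 + (1/101)*(-655)) - 1*23 = (1 - 655/101) - 23 = -554/101 - 23 = -2877/101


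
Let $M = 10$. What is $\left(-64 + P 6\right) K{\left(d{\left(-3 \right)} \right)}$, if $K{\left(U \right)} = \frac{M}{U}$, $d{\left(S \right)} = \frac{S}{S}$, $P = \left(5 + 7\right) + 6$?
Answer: $440$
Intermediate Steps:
$P = 18$ ($P = 12 + 6 = 18$)
$d{\left(S \right)} = 1$
$K{\left(U \right)} = \frac{10}{U}$
$\left(-64 + P 6\right) K{\left(d{\left(-3 \right)} \right)} = \left(-64 + 18 \cdot 6\right) \frac{10}{1} = \left(-64 + 108\right) 10 \cdot 1 = 44 \cdot 10 = 440$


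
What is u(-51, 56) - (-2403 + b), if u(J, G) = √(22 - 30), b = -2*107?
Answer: 2617 + 2*I*√2 ≈ 2617.0 + 2.8284*I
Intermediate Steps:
b = -214
u(J, G) = 2*I*√2 (u(J, G) = √(-8) = 2*I*√2)
u(-51, 56) - (-2403 + b) = 2*I*√2 - (-2403 - 214) = 2*I*√2 - 1*(-2617) = 2*I*√2 + 2617 = 2617 + 2*I*√2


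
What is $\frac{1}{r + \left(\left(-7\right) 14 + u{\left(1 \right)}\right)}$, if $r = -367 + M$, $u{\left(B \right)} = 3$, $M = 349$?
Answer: $- \frac{1}{113} \approx -0.0088496$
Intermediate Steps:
$r = -18$ ($r = -367 + 349 = -18$)
$\frac{1}{r + \left(\left(-7\right) 14 + u{\left(1 \right)}\right)} = \frac{1}{-18 + \left(\left(-7\right) 14 + 3\right)} = \frac{1}{-18 + \left(-98 + 3\right)} = \frac{1}{-18 - 95} = \frac{1}{-113} = - \frac{1}{113}$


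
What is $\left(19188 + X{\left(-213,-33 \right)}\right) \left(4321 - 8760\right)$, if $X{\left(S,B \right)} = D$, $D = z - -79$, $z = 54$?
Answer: $-85765919$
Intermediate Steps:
$D = 133$ ($D = 54 - -79 = 54 + 79 = 133$)
$X{\left(S,B \right)} = 133$
$\left(19188 + X{\left(-213,-33 \right)}\right) \left(4321 - 8760\right) = \left(19188 + 133\right) \left(4321 - 8760\right) = 19321 \left(-4439\right) = -85765919$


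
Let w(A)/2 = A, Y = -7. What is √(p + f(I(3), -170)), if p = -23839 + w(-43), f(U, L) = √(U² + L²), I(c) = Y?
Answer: √(-23925 + √28949) ≈ 154.13*I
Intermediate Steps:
I(c) = -7
w(A) = 2*A
f(U, L) = √(L² + U²)
p = -23925 (p = -23839 + 2*(-43) = -23839 - 86 = -23925)
√(p + f(I(3), -170)) = √(-23925 + √((-170)² + (-7)²)) = √(-23925 + √(28900 + 49)) = √(-23925 + √28949)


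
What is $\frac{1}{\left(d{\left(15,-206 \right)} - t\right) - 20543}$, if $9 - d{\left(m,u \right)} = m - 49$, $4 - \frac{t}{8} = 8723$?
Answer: $\frac{1}{49252} \approx 2.0304 \cdot 10^{-5}$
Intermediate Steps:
$t = -69752$ ($t = 32 - 69784 = -69752$)
$d{\left(m,u \right)} = 58 - m$ ($d{\left(m,u \right)} = 9 - \left(m - 49\right) = 9 - \left(-49 + m\right) = 58 - m$)
$\frac{1}{\left(d{\left(15,-206 \right)} - t\right) - 20543} = \frac{1}{\left(\left(58 - 15\right) - -69752\right) - 20543} = \frac{1}{\left(\left(58 - 15\right) + 69752\right) - 20543} = \frac{1}{\left(43 + 69752\right) - 20543} = \frac{1}{69795 - 20543} = \frac{1}{49252}$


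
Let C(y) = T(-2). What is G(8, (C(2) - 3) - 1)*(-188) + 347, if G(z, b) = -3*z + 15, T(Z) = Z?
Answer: 2039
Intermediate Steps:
C(y) = -2
G(z, b) = 15 - 3*z
G(8, (C(2) - 3) - 1)*(-188) + 347 = (15 - 3*8)*(-188) + 347 = (15 - 24)*(-188) + 347 = -9*(-188) + 347 = 1692 + 347 = 2039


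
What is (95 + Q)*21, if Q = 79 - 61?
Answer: 2373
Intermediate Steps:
Q = 18
(95 + Q)*21 = (95 + 18)*21 = 113*21 = 2373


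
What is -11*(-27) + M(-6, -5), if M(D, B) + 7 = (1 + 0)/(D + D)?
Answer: 3479/12 ≈ 289.92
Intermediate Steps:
M(D, B) = -7 + 1/(2*D) (M(D, B) = -7 + (1 + 0)/(D + D) = -7 + 1/(2*D))
-11*(-27) + M(-6, -5) = -11*(-27) + (-7 + (1/2)/(-6)) = 297 + (-7 + (1/2)*(-1/6)) = 297 + (-7 - 1/12) = 297 - 85/12 = 3479/12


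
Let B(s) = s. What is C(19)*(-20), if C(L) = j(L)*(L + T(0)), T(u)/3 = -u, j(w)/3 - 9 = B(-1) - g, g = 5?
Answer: -3420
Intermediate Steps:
j(w) = 9 (j(w) = 27 + 3*(-1 - 1*5) = 27 + 3*(-1 - 5) = 27 + 3*(-6) = 27 - 18 = 9)
T(u) = -3*u (T(u) = 3*(-u) = -3*u)
C(L) = 9*L (C(L) = 9*(L - 3*0) = 9*(L + 0) = 9*L)
C(19)*(-20) = (9*19)*(-20) = 171*(-20) = -3420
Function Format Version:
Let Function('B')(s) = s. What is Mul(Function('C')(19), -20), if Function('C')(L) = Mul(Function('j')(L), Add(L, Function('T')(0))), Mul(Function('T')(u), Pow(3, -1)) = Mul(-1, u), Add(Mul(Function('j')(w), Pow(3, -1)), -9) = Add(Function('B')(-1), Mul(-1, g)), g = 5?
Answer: -3420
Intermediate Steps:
Function('j')(w) = 9 (Function('j')(w) = Add(27, Mul(3, Add(-1, Mul(-1, 5)))) = Add(27, Mul(3, Add(-1, -5))) = Add(27, Mul(3, -6)) = Add(27, -18) = 9)
Function('T')(u) = Mul(-3, u) (Function('T')(u) = Mul(3, Mul(-1, u)) = Mul(-3, u))
Function('C')(L) = Mul(9, L) (Function('C')(L) = Mul(9, Add(L, Mul(-3, 0))) = Mul(9, Add(L, 0)) = Mul(9, L))
Mul(Function('C')(19), -20) = Mul(Mul(9, 19), -20) = Mul(171, -20) = -3420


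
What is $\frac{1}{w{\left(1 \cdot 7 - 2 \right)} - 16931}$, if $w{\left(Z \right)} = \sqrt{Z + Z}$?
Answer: $- \frac{16931}{286658751} - \frac{\sqrt{10}}{286658751} \approx -5.9074 \cdot 10^{-5}$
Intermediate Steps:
$w{\left(Z \right)} = \sqrt{2} \sqrt{Z}$ ($w{\left(Z \right)} = \sqrt{2 Z} = \sqrt{2} \sqrt{Z}$)
$\frac{1}{w{\left(1 \cdot 7 - 2 \right)} - 16931} = \frac{1}{\sqrt{2} \sqrt{1 \cdot 7 - 2} - 16931} = \frac{1}{\sqrt{2} \sqrt{7 - 2} - 16931} = \frac{1}{\sqrt{2} \sqrt{5} - 16931} = \frac{1}{\sqrt{10} - 16931} = \frac{1}{-16931 + \sqrt{10}}$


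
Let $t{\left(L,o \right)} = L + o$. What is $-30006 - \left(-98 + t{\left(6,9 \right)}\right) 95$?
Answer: $-22121$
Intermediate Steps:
$-30006 - \left(-98 + t{\left(6,9 \right)}\right) 95 = -30006 - \left(-98 + \left(6 + 9\right)\right) 95 = -30006 - \left(-98 + 15\right) 95 = -30006 - \left(-83\right) 95 = -30006 - -7885 = -30006 + 7885 = -22121$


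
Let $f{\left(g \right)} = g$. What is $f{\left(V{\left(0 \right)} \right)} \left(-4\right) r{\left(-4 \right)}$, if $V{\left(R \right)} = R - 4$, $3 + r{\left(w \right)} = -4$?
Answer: $-112$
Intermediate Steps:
$r{\left(w \right)} = -7$ ($r{\left(w \right)} = -3 - 4 = -7$)
$V{\left(R \right)} = -4 + R$
$f{\left(V{\left(0 \right)} \right)} \left(-4\right) r{\left(-4 \right)} = \left(-4 + 0\right) \left(-4\right) \left(-7\right) = \left(-4\right) \left(-4\right) \left(-7\right) = 16 \left(-7\right) = -112$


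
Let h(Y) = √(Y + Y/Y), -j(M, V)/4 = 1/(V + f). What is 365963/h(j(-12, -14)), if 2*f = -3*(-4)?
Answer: 365963*√6/3 ≈ 2.9881e+5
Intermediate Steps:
f = 6 (f = (-3*(-4))/2 = (½)*12 = 6)
j(M, V) = -4/(6 + V) (j(M, V) = -4/(V + 6) = -4/(6 + V))
h(Y) = √(1 + Y) (h(Y) = √(Y + 1) = √(1 + Y))
365963/h(j(-12, -14)) = 365963/(√(1 - 4/(6 - 14))) = 365963/(√(1 - 4/(-8))) = 365963/(√(1 - 4*(-⅛))) = 365963/(√(1 + ½)) = 365963/(√(3/2)) = 365963/((√6/2)) = 365963*(√6/3) = 365963*√6/3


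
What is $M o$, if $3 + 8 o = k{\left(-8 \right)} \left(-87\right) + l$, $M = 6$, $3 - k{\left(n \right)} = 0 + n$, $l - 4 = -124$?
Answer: $-810$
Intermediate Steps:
$l = -120$ ($l = 4 - 124 = -120$)
$k{\left(n \right)} = 3 - n$ ($k{\left(n \right)} = 3 - \left(0 + n\right) = 3 - n$)
$o = -135$ ($o = - \frac{3}{8} + \frac{\left(3 - -8\right) \left(-87\right) - 120}{8} = - \frac{3}{8} + \frac{\left(3 + 8\right) \left(-87\right) - 120}{8} = - \frac{3}{8} + \frac{11 \left(-87\right) - 120}{8} = - \frac{3}{8} + \frac{-957 - 120}{8} = - \frac{3}{8} + \frac{1}{8} \left(-1077\right) = - \frac{3}{8} - \frac{1077}{8} = -135$)
$M o = 6 \left(-135\right) = -810$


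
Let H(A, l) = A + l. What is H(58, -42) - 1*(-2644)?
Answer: 2660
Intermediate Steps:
H(58, -42) - 1*(-2644) = (58 - 42) - 1*(-2644) = 16 + 2644 = 2660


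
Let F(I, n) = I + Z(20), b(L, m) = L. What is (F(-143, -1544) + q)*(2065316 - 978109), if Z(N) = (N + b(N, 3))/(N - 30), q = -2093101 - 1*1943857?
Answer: -4389168815735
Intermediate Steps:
q = -4036958 (q = -2093101 - 1943857 = -4036958)
Z(N) = 2*N/(-30 + N) (Z(N) = (N + N)/(N - 30) = (2*N)/(-30 + N) = 2*N/(-30 + N))
F(I, n) = -4 + I (F(I, n) = I + 2*20/(-30 + 20) = I + 2*20/(-10) = I + 2*20*(-1/10) = I - 4 = -4 + I)
(F(-143, -1544) + q)*(2065316 - 978109) = ((-4 - 143) - 4036958)*(2065316 - 978109) = (-147 - 4036958)*1087207 = -4037105*1087207 = -4389168815735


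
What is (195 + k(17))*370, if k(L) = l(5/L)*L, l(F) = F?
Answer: 74000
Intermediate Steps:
k(L) = 5 (k(L) = (5/L)*L = 5)
(195 + k(17))*370 = (195 + 5)*370 = 200*370 = 74000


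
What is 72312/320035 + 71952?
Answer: 23027230632/320035 ≈ 71952.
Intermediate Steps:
72312/320035 + 71952 = 23027230632/320035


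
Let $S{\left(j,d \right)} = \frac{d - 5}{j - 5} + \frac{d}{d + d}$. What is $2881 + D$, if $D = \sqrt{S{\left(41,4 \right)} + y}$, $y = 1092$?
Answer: $2881 + \frac{\sqrt{39329}}{6} \approx 2914.1$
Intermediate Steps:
$S{\left(j,d \right)} = \frac{1}{2} + \frac{-5 + d}{-5 + j}$ ($S{\left(j,d \right)} = \frac{-5 + d}{-5 + j} + \frac{d}{2 d} = \frac{-5 + d}{-5 + j} + \frac{1}{2 d} d = \frac{-5 + d}{-5 + j} + \frac{1}{2} = \frac{1}{2} + \frac{-5 + d}{-5 + j}$)
$D = \frac{\sqrt{39329}}{6}$ ($D = \sqrt{\frac{-15 + 41 + 2 \cdot 4}{2 \left(-5 + 41\right)} + 1092} = \sqrt{\frac{-15 + 41 + 8}{2 \cdot 36} + 1092} = \sqrt{\frac{1}{2} \cdot \frac{1}{36} \cdot 34 + 1092} = \sqrt{\frac{17}{36} + 1092} = \sqrt{\frac{39329}{36}} = \frac{\sqrt{39329}}{6} \approx 33.053$)
$2881 + D = 2881 + \frac{\sqrt{39329}}{6}$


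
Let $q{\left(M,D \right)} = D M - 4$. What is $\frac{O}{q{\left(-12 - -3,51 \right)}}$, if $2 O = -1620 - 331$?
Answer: $\frac{1951}{926} \approx 2.1069$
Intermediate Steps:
$q{\left(M,D \right)} = -4 + D M$
$O = - \frac{1951}{2}$ ($O = \frac{-1620 - 331}{2} = \frac{1}{2} \left(-1951\right) = - \frac{1951}{2} \approx -975.5$)
$\frac{O}{q{\left(-12 - -3,51 \right)}} = - \frac{1951}{2 \left(-4 + 51 \left(-12 - -3\right)\right)} = - \frac{1951}{2 \left(-4 + 51 \left(-12 + 3\right)\right)} = - \frac{1951}{2 \left(-4 + 51 \left(-9\right)\right)} = - \frac{1951}{2 \left(-4 - 459\right)} = - \frac{1951}{2 \left(-463\right)} = \left(- \frac{1951}{2}\right) \left(- \frac{1}{463}\right) = \frac{1951}{926}$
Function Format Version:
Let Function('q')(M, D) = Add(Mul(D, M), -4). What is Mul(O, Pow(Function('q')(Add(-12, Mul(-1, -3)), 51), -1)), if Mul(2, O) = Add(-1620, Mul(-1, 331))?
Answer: Rational(1951, 926) ≈ 2.1069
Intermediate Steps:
Function('q')(M, D) = Add(-4, Mul(D, M))
O = Rational(-1951, 2) (O = Mul(Rational(1, 2), Add(-1620, Mul(-1, 331))) = Mul(Rational(1, 2), Add(-1620, -331)) = Mul(Rational(1, 2), -1951) = Rational(-1951, 2) ≈ -975.50)
Mul(O, Pow(Function('q')(Add(-12, Mul(-1, -3)), 51), -1)) = Mul(Rational(-1951, 2), Pow(Add(-4, Mul(51, Add(-12, Mul(-1, -3)))), -1)) = Mul(Rational(-1951, 2), Pow(Add(-4, Mul(51, Add(-12, 3))), -1)) = Mul(Rational(-1951, 2), Pow(Add(-4, Mul(51, -9)), -1)) = Mul(Rational(-1951, 2), Pow(Add(-4, -459), -1)) = Mul(Rational(-1951, 2), Pow(-463, -1)) = Mul(Rational(-1951, 2), Rational(-1, 463)) = Rational(1951, 926)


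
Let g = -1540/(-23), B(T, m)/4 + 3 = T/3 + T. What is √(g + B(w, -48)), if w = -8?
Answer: 4*√3657/69 ≈ 3.5057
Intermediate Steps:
B(T, m) = -12 + 16*T/3 (B(T, m) = -12 + 4*(T/3 + T) = -12 + 4*(4*T/3) = -12 + 16*T/3)
g = 1540/23 (g = -1540*(-1)/23 = -44*(-35/23) = 1540/23 ≈ 66.957)
√(g + B(w, -48)) = √(1540/23 + (-12 + (16/3)*(-8))) = √(1540/23 + (-12 - 128/3)) = √(1540/23 - 164/3) = √(848/69) = 4*√3657/69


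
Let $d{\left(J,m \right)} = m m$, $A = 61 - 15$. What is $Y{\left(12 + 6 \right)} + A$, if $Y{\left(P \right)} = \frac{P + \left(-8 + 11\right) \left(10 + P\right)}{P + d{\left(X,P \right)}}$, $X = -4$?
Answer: $\frac{2639}{57} \approx 46.298$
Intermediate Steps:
$A = 46$ ($A = 61 - 15 = 46$)
$d{\left(J,m \right)} = m^{2}$
$Y{\left(P \right)} = \frac{30 + 4 P}{P + P^{2}}$ ($Y{\left(P \right)} = \frac{P + \left(-8 + 11\right) \left(10 + P\right)}{P + P^{2}} = \frac{P + 3 \left(10 + P\right)}{P + P^{2}} = \frac{P + \left(30 + 3 P\right)}{P + P^{2}} = \frac{30 + 4 P}{P + P^{2}}$)
$Y{\left(12 + 6 \right)} + A = \frac{2 \left(15 + 2 \left(12 + 6\right)\right)}{\left(12 + 6\right) \left(1 + \left(12 + 6\right)\right)} + 46 = \frac{2 \left(15 + 2 \cdot 18\right)}{18 \left(1 + 18\right)} + 46 = 2 \cdot \frac{1}{18} \cdot \frac{1}{19} \left(15 + 36\right) + 46 = 2 \cdot \frac{1}{18} \cdot \frac{1}{19} \cdot 51 + 46 = \frac{17}{57} + 46 = \frac{2639}{57}$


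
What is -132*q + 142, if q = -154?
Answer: 20470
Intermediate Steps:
-132*q + 142 = -132*(-154) + 142 = 20328 + 142 = 20470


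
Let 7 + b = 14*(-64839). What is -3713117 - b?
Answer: -2805364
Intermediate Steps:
b = -907753 (b = -7 + 14*(-64839) = -7 - 907746 = -907753)
-3713117 - b = -3713117 - 1*(-907753) = -3713117 + 907753 = -2805364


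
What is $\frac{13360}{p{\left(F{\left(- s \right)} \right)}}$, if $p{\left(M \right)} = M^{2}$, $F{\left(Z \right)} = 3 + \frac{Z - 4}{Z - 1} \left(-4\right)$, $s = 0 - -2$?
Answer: $\frac{2672}{5} \approx 534.4$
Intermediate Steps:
$s = 2$ ($s = 0 + 2 = 2$)
$F{\left(Z \right)} = 3 - \frac{4 \left(-4 + Z\right)}{-1 + Z}$ ($F{\left(Z \right)} = 3 + \frac{-4 + Z}{-1 + Z} \left(-4\right) = 3 - \frac{4 \left(-4 + Z\right)}{-1 + Z}$)
$\frac{13360}{p{\left(F{\left(- s \right)} \right)}} = \frac{13360}{\left(\frac{13 - \left(-1\right) 2}{-1 - 2}\right)^{2}} = \frac{13360}{\left(\frac{13 - -2}{-1 - 2}\right)^{2}} = \frac{13360}{\left(\frac{13 + 2}{-3}\right)^{2}} = \frac{13360}{\left(\left(- \frac{1}{3}\right) 15\right)^{2}} = \frac{13360}{\left(-5\right)^{2}} = \frac{13360}{25} = 13360 \cdot \frac{1}{25} = \frac{2672}{5}$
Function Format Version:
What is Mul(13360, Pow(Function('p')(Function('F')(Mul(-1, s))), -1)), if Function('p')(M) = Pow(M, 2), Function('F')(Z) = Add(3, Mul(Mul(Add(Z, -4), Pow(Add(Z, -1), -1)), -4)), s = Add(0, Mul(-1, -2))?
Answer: Rational(2672, 5) ≈ 534.40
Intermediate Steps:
s = 2 (s = Add(0, 2) = 2)
Function('F')(Z) = Add(3, Mul(-4, Pow(Add(-1, Z), -1), Add(-4, Z))) (Function('F')(Z) = Add(3, Mul(Mul(Add(-4, Z), Pow(Add(-1, Z), -1)), -4)) = Add(3, Mul(Mul(Pow(Add(-1, Z), -1), Add(-4, Z)), -4)) = Add(3, Mul(-4, Pow(Add(-1, Z), -1), Add(-4, Z))))
Mul(13360, Pow(Function('p')(Function('F')(Mul(-1, s))), -1)) = Mul(13360, Pow(Pow(Mul(Pow(Add(-1, Mul(-1, 2)), -1), Add(13, Mul(-1, Mul(-1, 2)))), 2), -1)) = Mul(13360, Pow(Pow(Mul(Pow(Add(-1, -2), -1), Add(13, Mul(-1, -2))), 2), -1)) = Mul(13360, Pow(Pow(Mul(Pow(-3, -1), Add(13, 2)), 2), -1)) = Mul(13360, Pow(Pow(Mul(Rational(-1, 3), 15), 2), -1)) = Mul(13360, Pow(Pow(-5, 2), -1)) = Mul(13360, Pow(25, -1)) = Mul(13360, Rational(1, 25)) = Rational(2672, 5)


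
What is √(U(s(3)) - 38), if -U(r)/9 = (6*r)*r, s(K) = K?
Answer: 2*I*√131 ≈ 22.891*I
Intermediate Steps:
U(r) = -54*r² (U(r) = -9*6*r*r = -54*r²)
√(U(s(3)) - 38) = √(-54*3² - 38) = √(-54*9 - 38) = √(-486 - 38) = √(-524) = 2*I*√131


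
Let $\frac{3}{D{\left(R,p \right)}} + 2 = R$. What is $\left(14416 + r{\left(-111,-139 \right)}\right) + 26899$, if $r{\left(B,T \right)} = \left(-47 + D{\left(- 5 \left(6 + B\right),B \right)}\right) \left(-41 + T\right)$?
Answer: $\frac{26031785}{523} \approx 49774.0$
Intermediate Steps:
$D{\left(R,p \right)} = \frac{3}{-2 + R}$
$r{\left(B,T \right)} = \left(-47 + \frac{3}{-32 - 5 B}\right) \left(-41 + T\right)$ ($r{\left(B,T \right)} = \left(-47 + \frac{3}{-2 - 5 \left(6 + B\right)}\right) \left(-41 + T\right) = \left(-47 + \frac{3}{-2 - \left(30 + 5 B\right)}\right) \left(-41 + T\right) = \left(-47 + \frac{3}{-32 - 5 B}\right) \left(-41 + T\right)$)
$\left(14416 + r{\left(-111,-139 \right)}\right) + 26899 = \left(14416 + \frac{61787 - -209473 + 9635 \left(-111\right) - \left(-26085\right) \left(-139\right)}{32 + 5 \left(-111\right)}\right) + 26899 = \left(14416 + \frac{61787 + 209473 - 1069485 - 3625815}{32 - 555}\right) + 26899 = \left(14416 + \frac{1}{-523} \left(-4424040\right)\right) + 26899 = \left(14416 - - \frac{4424040}{523}\right) + 26899 = \left(14416 + \frac{4424040}{523}\right) + 26899 = \frac{11963608}{523} + 26899 = \frac{26031785}{523}$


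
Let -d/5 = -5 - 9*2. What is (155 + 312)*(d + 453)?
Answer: 265256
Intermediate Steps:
d = 115 (d = -5*(-5 - 9*2) = -5*(-5 - 18) = -5*(-23) = 115)
(155 + 312)*(d + 453) = (155 + 312)*(115 + 453) = 467*568 = 265256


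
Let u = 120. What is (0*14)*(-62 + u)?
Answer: 0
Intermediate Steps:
(0*14)*(-62 + u) = (0*14)*(-62 + 120) = 0*58 = 0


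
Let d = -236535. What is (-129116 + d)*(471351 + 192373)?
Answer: -242691344324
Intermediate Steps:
(-129116 + d)*(471351 + 192373) = (-129116 - 236535)*(471351 + 192373) = -365651*663724 = -242691344324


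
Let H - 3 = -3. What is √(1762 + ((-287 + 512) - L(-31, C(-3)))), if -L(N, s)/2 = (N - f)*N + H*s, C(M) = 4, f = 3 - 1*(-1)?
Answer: √4157 ≈ 64.475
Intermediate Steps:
f = 4 (f = 3 + 1 = 4)
H = 0 (H = 3 - 3 = 0)
L(N, s) = -2*N*(-4 + N) (L(N, s) = -2*((N - 1*4)*N + 0*s) = -2*((N - 4)*N + 0) = -2*((-4 + N)*N + 0) = -2*(N*(-4 + N) + 0) = -2*N*(-4 + N))
√(1762 + ((-287 + 512) - L(-31, C(-3)))) = √(1762 + ((-287 + 512) - 2*(-31)*(4 - 1*(-31)))) = √(1762 + (225 - 2*(-31)*(4 + 31))) = √(1762 + (225 - 2*(-31)*35)) = √(1762 + (225 - 1*(-2170))) = √(1762 + (225 + 2170)) = √(1762 + 2395) = √4157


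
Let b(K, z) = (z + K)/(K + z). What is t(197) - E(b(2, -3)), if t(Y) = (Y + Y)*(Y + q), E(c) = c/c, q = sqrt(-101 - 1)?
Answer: 77617 + 394*I*sqrt(102) ≈ 77617.0 + 3979.2*I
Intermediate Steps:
b(K, z) = 1 (b(K, z) = (K + z)/(K + z) = 1)
q = I*sqrt(102) (q = sqrt(-102) = I*sqrt(102) ≈ 10.1*I)
E(c) = 1
t(Y) = 2*Y*(Y + I*sqrt(102)) (t(Y) = (Y + Y)*(Y + I*sqrt(102)) = (2*Y)*(Y + I*sqrt(102)) = 2*Y*(Y + I*sqrt(102)))
t(197) - E(b(2, -3)) = 2*197*(197 + I*sqrt(102)) - 1*1 = (77618 + 394*I*sqrt(102)) - 1 = 77617 + 394*I*sqrt(102)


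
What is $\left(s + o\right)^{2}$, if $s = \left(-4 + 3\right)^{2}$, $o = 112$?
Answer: $12769$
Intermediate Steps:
$s = 1$ ($s = \left(-1\right)^{2} = 1$)
$\left(s + o\right)^{2} = \left(1 + 112\right)^{2} = 113^{2} = 12769$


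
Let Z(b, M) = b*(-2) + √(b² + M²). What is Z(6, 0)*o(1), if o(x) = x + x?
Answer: -12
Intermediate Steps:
o(x) = 2*x
Z(b, M) = √(M² + b²) - 2*b (Z(b, M) = -2*b + √(M² + b²) = √(M² + b²) - 2*b)
Z(6, 0)*o(1) = (√(0² + 6²) - 2*6)*(2*1) = (√(0 + 36) - 12)*2 = (√36 - 12)*2 = (6 - 12)*2 = -6*2 = -12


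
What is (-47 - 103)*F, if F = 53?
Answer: -7950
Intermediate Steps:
(-47 - 103)*F = (-47 - 103)*53 = -150*53 = -7950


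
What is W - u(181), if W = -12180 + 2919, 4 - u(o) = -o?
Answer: -9446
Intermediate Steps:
u(o) = 4 + o (u(o) = 4 - (-1)*o = 4 + o)
W = -9261
W - u(181) = -9261 - (4 + 181) = -9261 - 1*185 = -9261 - 185 = -9446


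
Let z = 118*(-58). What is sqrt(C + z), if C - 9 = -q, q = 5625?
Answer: 2*I*sqrt(3115) ≈ 111.62*I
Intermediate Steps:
z = -6844
C = -5616 (C = 9 - 1*5625 = 9 - 5625 = -5616)
sqrt(C + z) = sqrt(-5616 - 6844) = sqrt(-12460) = 2*I*sqrt(3115)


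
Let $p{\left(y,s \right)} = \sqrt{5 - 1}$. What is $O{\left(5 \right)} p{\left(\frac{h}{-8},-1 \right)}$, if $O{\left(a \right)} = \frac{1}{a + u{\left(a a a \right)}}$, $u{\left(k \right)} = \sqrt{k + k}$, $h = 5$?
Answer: $- \frac{2}{45} + \frac{2 \sqrt{10}}{45} \approx 0.096101$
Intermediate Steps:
$u{\left(k \right)} = \sqrt{2} \sqrt{k}$ ($u{\left(k \right)} = \sqrt{2 k} = \sqrt{2} \sqrt{k}$)
$p{\left(y,s \right)} = 2$ ($p{\left(y,s \right)} = \sqrt{4} = 2$)
$O{\left(a \right)} = \frac{1}{a + \sqrt{2} \sqrt{a^{3}}}$ ($O{\left(a \right)} = \frac{1}{a + \sqrt{2} \sqrt{a a a}} = \frac{1}{a + \sqrt{2} \sqrt{a^{2} a}} = \frac{1}{a + \sqrt{2} \sqrt{a^{3}}}$)
$O{\left(5 \right)} p{\left(\frac{h}{-8},-1 \right)} = \frac{1}{5 + \sqrt{2} \sqrt{5^{3}}} \cdot 2 = \frac{1}{5 + \sqrt{2} \sqrt{125}} \cdot 2 = \frac{1}{5 + \sqrt{2} \cdot 5 \sqrt{5}} \cdot 2 = \frac{1}{5 + 5 \sqrt{10}} \cdot 2 = \frac{2}{5 + 5 \sqrt{10}}$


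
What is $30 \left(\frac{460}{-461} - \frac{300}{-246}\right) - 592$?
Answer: $- \frac{11063692}{18901} \approx -585.35$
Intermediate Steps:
$30 \left(\frac{460}{-461} - \frac{300}{-246}\right) - 592 = 30 \left(460 \left(- \frac{1}{461}\right) - - \frac{50}{41}\right) - 592 = 30 \left(- \frac{460}{461} + \frac{50}{41}\right) - 592 = 30 \cdot \frac{4190}{18901} - 592 = \frac{125700}{18901} - 592 = - \frac{11063692}{18901}$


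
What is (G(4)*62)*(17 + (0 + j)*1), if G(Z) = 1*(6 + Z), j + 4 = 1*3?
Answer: 9920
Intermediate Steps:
j = -1 (j = -4 + 1*3 = -4 + 3 = -1)
G(Z) = 6 + Z
(G(4)*62)*(17 + (0 + j)*1) = ((6 + 4)*62)*(17 + (0 - 1)*1) = (10*62)*(17 - 1*1) = 620*(17 - 1) = 620*16 = 9920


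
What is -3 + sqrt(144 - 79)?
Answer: -3 + sqrt(65) ≈ 5.0623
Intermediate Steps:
-3 + sqrt(144 - 79) = -3 + sqrt(65)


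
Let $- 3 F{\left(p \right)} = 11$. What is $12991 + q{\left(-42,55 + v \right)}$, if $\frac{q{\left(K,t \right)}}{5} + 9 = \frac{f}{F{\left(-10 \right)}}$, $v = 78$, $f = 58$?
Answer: $\frac{141536}{11} \approx 12867.0$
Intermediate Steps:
$F{\left(p \right)} = - \frac{11}{3}$ ($F{\left(p \right)} = \left(- \frac{1}{3}\right) 11 = - \frac{11}{3}$)
$q{\left(K,t \right)} = - \frac{1365}{11}$ ($q{\left(K,t \right)} = -45 + 5 \frac{58}{- \frac{11}{3}} = -45 + 5 \cdot 58 \left(- \frac{3}{11}\right) = -45 + 5 \left(- \frac{174}{11}\right) = -45 - \frac{870}{11} = - \frac{1365}{11}$)
$12991 + q{\left(-42,55 + v \right)} = 12991 - \frac{1365}{11} = \frac{141536}{11}$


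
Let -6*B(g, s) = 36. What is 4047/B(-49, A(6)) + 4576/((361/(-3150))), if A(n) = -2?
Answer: -29315789/722 ≈ -40604.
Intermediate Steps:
B(g, s) = -6 (B(g, s) = -⅙*36 = -6)
4047/B(-49, A(6)) + 4576/((361/(-3150))) = 4047/(-6) + 4576/((361/(-3150))) = 4047*(-⅙) + 4576/((361*(-1/3150))) = -1349/2 + 4576/(-361/3150) = -1349/2 + 4576*(-3150/361) = -1349/2 - 14414400/361 = -29315789/722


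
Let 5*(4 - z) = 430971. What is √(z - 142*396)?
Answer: I*√3560555/5 ≈ 377.39*I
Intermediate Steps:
z = -430951/5 (z = 4 - ⅕*430971 = 4 - 430971/5 = -430951/5 ≈ -86190.)
√(z - 142*396) = √(-430951/5 - 142*396) = √(-430951/5 - 56232) = √(-712111/5) = I*√3560555/5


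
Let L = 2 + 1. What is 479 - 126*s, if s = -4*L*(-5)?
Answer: -7081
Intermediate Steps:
L = 3
s = 60 (s = -4*3*(-5) = -12*(-5) = 60)
479 - 126*s = 479 - 126*60 = 479 - 7560 = -7081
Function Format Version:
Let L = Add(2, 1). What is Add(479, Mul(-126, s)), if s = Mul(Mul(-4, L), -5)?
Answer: -7081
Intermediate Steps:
L = 3
s = 60 (s = Mul(Mul(-4, 3), -5) = Mul(-12, -5) = 60)
Add(479, Mul(-126, s)) = Add(479, Mul(-126, 60)) = Add(479, -7560) = -7081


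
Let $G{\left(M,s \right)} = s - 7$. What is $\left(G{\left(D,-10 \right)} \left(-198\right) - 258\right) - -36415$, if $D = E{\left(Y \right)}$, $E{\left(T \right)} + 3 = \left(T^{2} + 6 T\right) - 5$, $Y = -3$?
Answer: $39523$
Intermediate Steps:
$E{\left(T \right)} = -8 + T^{2} + 6 T$ ($E{\left(T \right)} = -3 - \left(5 - T^{2} - 6 T\right) = -3 + \left(-5 + T^{2} + 6 T\right) = -8 + T^{2} + 6 T$)
$D = -17$ ($D = -8 + \left(-3\right)^{2} + 6 \left(-3\right) = -8 + 9 - 18 = -17$)
$G{\left(M,s \right)} = -7 + s$
$\left(G{\left(D,-10 \right)} \left(-198\right) - 258\right) - -36415 = \left(\left(-7 - 10\right) \left(-198\right) - 258\right) - -36415 = \left(\left(-17\right) \left(-198\right) - 258\right) + 36415 = \left(3366 - 258\right) + 36415 = 3108 + 36415 = 39523$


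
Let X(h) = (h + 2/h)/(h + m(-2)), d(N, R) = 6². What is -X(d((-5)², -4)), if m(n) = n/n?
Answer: -649/666 ≈ -0.97447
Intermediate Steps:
m(n) = 1
d(N, R) = 36
X(h) = (h + 2/h)/(1 + h) (X(h) = (h + 2/h)/(h + 1) = (h + 2/h)/(1 + h))
-X(d((-5)², -4)) = -(2 + 36²)/(36*(1 + 36)) = -(2 + 1296)/(36*37) = -1298/(36*37) = -1*649/666 = -649/666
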